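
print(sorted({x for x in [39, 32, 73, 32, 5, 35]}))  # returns [5, 32, 35, 39, 73]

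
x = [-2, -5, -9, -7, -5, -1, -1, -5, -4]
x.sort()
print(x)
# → [-9, -7, -5, -5, -5, -4, -2, -1, -1]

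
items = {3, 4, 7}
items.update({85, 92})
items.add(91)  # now {3, 4, 7, 85, 91, 92}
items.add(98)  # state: {3, 4, 7, 85, 91, 92, 98}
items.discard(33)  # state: {3, 4, 7, 85, 91, 92, 98}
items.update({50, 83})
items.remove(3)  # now {4, 7, 50, 83, 85, 91, 92, 98}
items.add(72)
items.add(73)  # {4, 7, 50, 72, 73, 83, 85, 91, 92, 98}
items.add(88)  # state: {4, 7, 50, 72, 73, 83, 85, 88, 91, 92, 98}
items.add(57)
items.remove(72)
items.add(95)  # {4, 7, 50, 57, 73, 83, 85, 88, 91, 92, 95, 98}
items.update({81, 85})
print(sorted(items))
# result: [4, 7, 50, 57, 73, 81, 83, 85, 88, 91, 92, 95, 98]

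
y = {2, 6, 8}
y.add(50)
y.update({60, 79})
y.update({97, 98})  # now {2, 6, 8, 50, 60, 79, 97, 98}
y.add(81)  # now {2, 6, 8, 50, 60, 79, 81, 97, 98}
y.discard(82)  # {2, 6, 8, 50, 60, 79, 81, 97, 98}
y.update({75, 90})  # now {2, 6, 8, 50, 60, 75, 79, 81, 90, 97, 98}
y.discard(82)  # {2, 6, 8, 50, 60, 75, 79, 81, 90, 97, 98}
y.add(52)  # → {2, 6, 8, 50, 52, 60, 75, 79, 81, 90, 97, 98}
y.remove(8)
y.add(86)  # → {2, 6, 50, 52, 60, 75, 79, 81, 86, 90, 97, 98}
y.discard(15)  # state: {2, 6, 50, 52, 60, 75, 79, 81, 86, 90, 97, 98}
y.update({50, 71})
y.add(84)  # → {2, 6, 50, 52, 60, 71, 75, 79, 81, 84, 86, 90, 97, 98}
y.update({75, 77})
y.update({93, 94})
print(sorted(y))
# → [2, 6, 50, 52, 60, 71, 75, 77, 79, 81, 84, 86, 90, 93, 94, 97, 98]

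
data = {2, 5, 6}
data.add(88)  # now {2, 5, 6, 88}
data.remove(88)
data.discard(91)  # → {2, 5, 6}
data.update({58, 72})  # {2, 5, 6, 58, 72}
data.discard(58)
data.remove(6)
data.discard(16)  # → {2, 5, 72}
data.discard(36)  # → {2, 5, 72}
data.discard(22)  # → {2, 5, 72}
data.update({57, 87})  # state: {2, 5, 57, 72, 87}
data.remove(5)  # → {2, 57, 72, 87}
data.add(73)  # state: {2, 57, 72, 73, 87}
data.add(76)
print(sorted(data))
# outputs [2, 57, 72, 73, 76, 87]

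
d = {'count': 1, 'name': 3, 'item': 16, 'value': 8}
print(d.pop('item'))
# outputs 16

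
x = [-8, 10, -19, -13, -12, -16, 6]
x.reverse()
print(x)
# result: [6, -16, -12, -13, -19, 10, -8]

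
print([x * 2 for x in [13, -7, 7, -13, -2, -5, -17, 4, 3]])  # [26, -14, 14, -26, -4, -10, -34, 8, 6]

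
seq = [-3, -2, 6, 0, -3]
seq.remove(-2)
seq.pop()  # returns -3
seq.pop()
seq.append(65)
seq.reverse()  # [65, 6, -3]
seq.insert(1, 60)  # [65, 60, 6, -3]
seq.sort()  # [-3, 6, 60, 65]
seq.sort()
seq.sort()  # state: [-3, 6, 60, 65]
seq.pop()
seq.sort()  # [-3, 6, 60]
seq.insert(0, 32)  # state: [32, -3, 6, 60]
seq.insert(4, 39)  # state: [32, -3, 6, 60, 39]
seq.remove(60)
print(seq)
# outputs [32, -3, 6, 39]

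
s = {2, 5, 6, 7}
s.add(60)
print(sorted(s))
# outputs [2, 5, 6, 7, 60]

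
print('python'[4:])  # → on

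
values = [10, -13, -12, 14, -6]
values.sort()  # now [-13, -12, -6, 10, 14]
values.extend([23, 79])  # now [-13, -12, -6, 10, 14, 23, 79]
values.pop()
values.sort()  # [-13, -12, -6, 10, 14, 23]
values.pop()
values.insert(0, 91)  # [91, -13, -12, -6, 10, 14]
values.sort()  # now [-13, -12, -6, 10, 14, 91]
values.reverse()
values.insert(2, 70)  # [91, 14, 70, 10, -6, -12, -13]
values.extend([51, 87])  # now [91, 14, 70, 10, -6, -12, -13, 51, 87]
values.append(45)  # [91, 14, 70, 10, -6, -12, -13, 51, 87, 45]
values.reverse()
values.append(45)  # [45, 87, 51, -13, -12, -6, 10, 70, 14, 91, 45]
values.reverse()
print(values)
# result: [45, 91, 14, 70, 10, -6, -12, -13, 51, 87, 45]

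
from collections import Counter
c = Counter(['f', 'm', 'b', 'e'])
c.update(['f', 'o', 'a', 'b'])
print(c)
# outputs Counter({'f': 2, 'b': 2, 'm': 1, 'e': 1, 'o': 1, 'a': 1})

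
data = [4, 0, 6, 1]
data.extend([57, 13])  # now [4, 0, 6, 1, 57, 13]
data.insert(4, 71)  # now [4, 0, 6, 1, 71, 57, 13]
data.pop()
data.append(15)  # [4, 0, 6, 1, 71, 57, 15]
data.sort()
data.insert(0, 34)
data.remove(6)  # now [34, 0, 1, 4, 15, 57, 71]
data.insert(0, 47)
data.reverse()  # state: [71, 57, 15, 4, 1, 0, 34, 47]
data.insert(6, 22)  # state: [71, 57, 15, 4, 1, 0, 22, 34, 47]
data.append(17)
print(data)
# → [71, 57, 15, 4, 1, 0, 22, 34, 47, 17]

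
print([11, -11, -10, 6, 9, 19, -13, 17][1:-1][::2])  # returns [-11, 6, 19]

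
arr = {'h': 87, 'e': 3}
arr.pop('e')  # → 3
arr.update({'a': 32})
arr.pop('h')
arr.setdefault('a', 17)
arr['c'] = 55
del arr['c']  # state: {'a': 32}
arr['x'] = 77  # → {'a': 32, 'x': 77}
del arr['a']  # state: {'x': 77}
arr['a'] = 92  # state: {'x': 77, 'a': 92}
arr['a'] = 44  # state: {'x': 77, 'a': 44}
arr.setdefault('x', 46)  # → 77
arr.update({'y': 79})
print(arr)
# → {'x': 77, 'a': 44, 'y': 79}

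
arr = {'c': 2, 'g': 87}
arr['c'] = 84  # {'c': 84, 'g': 87}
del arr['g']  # {'c': 84}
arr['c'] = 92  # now {'c': 92}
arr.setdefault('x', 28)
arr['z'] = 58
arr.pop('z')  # 58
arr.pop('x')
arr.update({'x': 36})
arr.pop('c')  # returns 92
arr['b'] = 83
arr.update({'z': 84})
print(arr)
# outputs {'x': 36, 'b': 83, 'z': 84}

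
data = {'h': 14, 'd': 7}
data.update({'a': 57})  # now {'h': 14, 'd': 7, 'a': 57}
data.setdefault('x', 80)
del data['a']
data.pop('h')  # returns 14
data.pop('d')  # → 7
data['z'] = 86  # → {'x': 80, 'z': 86}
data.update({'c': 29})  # {'x': 80, 'z': 86, 'c': 29}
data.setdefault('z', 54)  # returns 86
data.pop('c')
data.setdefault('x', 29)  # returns 80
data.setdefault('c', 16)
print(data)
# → {'x': 80, 'z': 86, 'c': 16}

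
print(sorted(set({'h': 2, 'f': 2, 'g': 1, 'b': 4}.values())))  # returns [1, 2, 4]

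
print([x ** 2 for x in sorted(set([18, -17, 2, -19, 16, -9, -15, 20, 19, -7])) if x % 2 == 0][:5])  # [4, 256, 324, 400]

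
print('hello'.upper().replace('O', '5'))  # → HELL5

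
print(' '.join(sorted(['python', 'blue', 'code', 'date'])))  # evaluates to blue code date python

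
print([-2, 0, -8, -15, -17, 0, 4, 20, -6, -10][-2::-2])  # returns [-6, 4, -17, -8, -2]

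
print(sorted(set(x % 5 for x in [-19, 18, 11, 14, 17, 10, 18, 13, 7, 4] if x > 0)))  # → [0, 1, 2, 3, 4]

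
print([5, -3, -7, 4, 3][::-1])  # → [3, 4, -7, -3, 5]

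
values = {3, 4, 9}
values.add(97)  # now {3, 4, 9, 97}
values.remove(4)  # {3, 9, 97}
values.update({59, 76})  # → {3, 9, 59, 76, 97}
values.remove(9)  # {3, 59, 76, 97}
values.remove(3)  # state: {59, 76, 97}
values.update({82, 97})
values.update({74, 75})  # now {59, 74, 75, 76, 82, 97}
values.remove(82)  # {59, 74, 75, 76, 97}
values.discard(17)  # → {59, 74, 75, 76, 97}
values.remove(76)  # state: {59, 74, 75, 97}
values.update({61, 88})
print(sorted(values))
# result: [59, 61, 74, 75, 88, 97]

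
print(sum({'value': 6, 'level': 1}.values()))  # 7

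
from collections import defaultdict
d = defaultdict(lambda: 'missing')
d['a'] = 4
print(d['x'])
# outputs missing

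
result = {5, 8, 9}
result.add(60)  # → {5, 8, 9, 60}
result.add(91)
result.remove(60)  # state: {5, 8, 9, 91}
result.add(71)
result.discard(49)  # {5, 8, 9, 71, 91}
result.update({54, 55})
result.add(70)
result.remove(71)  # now {5, 8, 9, 54, 55, 70, 91}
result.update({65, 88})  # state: {5, 8, 9, 54, 55, 65, 70, 88, 91}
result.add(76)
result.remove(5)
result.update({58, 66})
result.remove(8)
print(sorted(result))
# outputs [9, 54, 55, 58, 65, 66, 70, 76, 88, 91]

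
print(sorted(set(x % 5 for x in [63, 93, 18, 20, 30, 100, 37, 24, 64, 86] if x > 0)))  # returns [0, 1, 2, 3, 4]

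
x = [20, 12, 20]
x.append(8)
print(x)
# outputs [20, 12, 20, 8]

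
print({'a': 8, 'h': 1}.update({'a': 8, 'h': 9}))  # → None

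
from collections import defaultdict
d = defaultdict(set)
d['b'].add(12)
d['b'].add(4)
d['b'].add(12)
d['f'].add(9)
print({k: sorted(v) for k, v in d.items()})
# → {'b': [4, 12], 'f': [9]}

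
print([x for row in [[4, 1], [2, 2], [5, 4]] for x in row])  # [4, 1, 2, 2, 5, 4]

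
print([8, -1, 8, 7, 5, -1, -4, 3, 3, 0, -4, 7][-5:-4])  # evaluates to [3]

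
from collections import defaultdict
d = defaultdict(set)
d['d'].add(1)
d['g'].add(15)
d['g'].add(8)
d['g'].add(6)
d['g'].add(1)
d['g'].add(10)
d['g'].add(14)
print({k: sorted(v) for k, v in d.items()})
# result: {'d': [1], 'g': [1, 6, 8, 10, 14, 15]}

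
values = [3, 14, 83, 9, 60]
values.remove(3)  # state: [14, 83, 9, 60]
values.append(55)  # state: [14, 83, 9, 60, 55]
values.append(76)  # [14, 83, 9, 60, 55, 76]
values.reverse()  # [76, 55, 60, 9, 83, 14]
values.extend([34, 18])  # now [76, 55, 60, 9, 83, 14, 34, 18]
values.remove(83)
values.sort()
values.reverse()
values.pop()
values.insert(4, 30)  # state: [76, 60, 55, 34, 30, 18, 14]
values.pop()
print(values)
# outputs [76, 60, 55, 34, 30, 18]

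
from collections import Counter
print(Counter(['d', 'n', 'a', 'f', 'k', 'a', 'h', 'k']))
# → Counter({'a': 2, 'k': 2, 'd': 1, 'n': 1, 'f': 1, 'h': 1})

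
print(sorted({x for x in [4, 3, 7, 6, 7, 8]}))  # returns [3, 4, 6, 7, 8]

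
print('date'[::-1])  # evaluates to etad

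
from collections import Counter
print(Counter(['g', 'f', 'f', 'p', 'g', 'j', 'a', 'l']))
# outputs Counter({'g': 2, 'f': 2, 'p': 1, 'j': 1, 'a': 1, 'l': 1})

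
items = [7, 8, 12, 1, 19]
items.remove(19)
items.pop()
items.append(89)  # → [7, 8, 12, 89]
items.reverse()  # [89, 12, 8, 7]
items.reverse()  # [7, 8, 12, 89]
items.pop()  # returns 89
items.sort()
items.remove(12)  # [7, 8]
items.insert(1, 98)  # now [7, 98, 8]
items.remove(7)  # [98, 8]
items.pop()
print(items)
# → [98]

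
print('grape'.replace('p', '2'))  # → gra2e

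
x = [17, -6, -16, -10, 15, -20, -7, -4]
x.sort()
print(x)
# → [-20, -16, -10, -7, -6, -4, 15, 17]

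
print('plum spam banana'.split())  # ['plum', 'spam', 'banana']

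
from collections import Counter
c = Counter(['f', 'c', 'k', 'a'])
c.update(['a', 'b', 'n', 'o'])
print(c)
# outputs Counter({'a': 2, 'f': 1, 'c': 1, 'k': 1, 'b': 1, 'n': 1, 'o': 1})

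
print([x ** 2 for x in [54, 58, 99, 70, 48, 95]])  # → [2916, 3364, 9801, 4900, 2304, 9025]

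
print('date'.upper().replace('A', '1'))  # D1TE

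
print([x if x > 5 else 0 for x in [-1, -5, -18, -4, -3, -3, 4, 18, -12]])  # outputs [0, 0, 0, 0, 0, 0, 0, 18, 0]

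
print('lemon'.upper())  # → LEMON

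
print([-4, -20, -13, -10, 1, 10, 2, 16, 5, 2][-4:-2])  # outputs [2, 16]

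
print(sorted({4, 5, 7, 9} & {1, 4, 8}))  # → [4]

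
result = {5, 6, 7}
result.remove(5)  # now {6, 7}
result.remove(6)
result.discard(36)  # {7}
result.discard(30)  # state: {7}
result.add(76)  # {7, 76}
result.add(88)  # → {7, 76, 88}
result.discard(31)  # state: {7, 76, 88}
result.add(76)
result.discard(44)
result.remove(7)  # {76, 88}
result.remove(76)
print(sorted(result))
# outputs [88]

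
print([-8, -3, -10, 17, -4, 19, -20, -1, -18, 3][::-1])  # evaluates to [3, -18, -1, -20, 19, -4, 17, -10, -3, -8]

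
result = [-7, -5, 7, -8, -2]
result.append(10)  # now [-7, -5, 7, -8, -2, 10]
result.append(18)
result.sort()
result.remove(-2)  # [-8, -7, -5, 7, 10, 18]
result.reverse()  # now [18, 10, 7, -5, -7, -8]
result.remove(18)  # [10, 7, -5, -7, -8]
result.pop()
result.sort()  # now [-7, -5, 7, 10]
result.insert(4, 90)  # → [-7, -5, 7, 10, 90]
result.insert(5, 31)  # [-7, -5, 7, 10, 90, 31]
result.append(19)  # [-7, -5, 7, 10, 90, 31, 19]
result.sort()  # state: [-7, -5, 7, 10, 19, 31, 90]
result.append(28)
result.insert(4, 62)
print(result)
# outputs [-7, -5, 7, 10, 62, 19, 31, 90, 28]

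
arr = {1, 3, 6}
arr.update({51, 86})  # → {1, 3, 6, 51, 86}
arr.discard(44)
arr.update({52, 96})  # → {1, 3, 6, 51, 52, 86, 96}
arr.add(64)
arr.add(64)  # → {1, 3, 6, 51, 52, 64, 86, 96}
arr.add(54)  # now {1, 3, 6, 51, 52, 54, 64, 86, 96}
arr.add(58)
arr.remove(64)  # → {1, 3, 6, 51, 52, 54, 58, 86, 96}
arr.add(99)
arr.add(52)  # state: {1, 3, 6, 51, 52, 54, 58, 86, 96, 99}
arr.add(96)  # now {1, 3, 6, 51, 52, 54, 58, 86, 96, 99}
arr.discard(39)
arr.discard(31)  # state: {1, 3, 6, 51, 52, 54, 58, 86, 96, 99}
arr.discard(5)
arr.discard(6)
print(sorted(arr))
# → [1, 3, 51, 52, 54, 58, 86, 96, 99]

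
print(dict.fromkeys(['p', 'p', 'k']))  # {'p': None, 'k': None}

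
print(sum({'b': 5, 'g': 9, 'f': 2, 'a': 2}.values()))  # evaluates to 18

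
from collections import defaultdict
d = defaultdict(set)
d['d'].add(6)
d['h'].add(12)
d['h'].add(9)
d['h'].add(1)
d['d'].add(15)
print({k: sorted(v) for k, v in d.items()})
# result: {'d': [6, 15], 'h': [1, 9, 12]}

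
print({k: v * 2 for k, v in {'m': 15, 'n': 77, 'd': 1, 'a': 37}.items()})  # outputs {'m': 30, 'n': 154, 'd': 2, 'a': 74}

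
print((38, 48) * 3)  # (38, 48, 38, 48, 38, 48)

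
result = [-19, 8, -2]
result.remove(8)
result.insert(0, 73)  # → [73, -19, -2]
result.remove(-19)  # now [73, -2]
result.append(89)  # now [73, -2, 89]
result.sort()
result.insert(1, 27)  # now [-2, 27, 73, 89]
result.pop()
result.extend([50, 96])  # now [-2, 27, 73, 50, 96]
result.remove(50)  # [-2, 27, 73, 96]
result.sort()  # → [-2, 27, 73, 96]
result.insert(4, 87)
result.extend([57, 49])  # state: [-2, 27, 73, 96, 87, 57, 49]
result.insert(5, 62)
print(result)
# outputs [-2, 27, 73, 96, 87, 62, 57, 49]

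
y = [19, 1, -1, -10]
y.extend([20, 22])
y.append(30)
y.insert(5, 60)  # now [19, 1, -1, -10, 20, 60, 22, 30]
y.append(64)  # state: [19, 1, -1, -10, 20, 60, 22, 30, 64]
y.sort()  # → [-10, -1, 1, 19, 20, 22, 30, 60, 64]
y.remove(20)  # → [-10, -1, 1, 19, 22, 30, 60, 64]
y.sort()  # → [-10, -1, 1, 19, 22, 30, 60, 64]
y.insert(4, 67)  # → [-10, -1, 1, 19, 67, 22, 30, 60, 64]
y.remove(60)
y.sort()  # [-10, -1, 1, 19, 22, 30, 64, 67]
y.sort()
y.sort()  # [-10, -1, 1, 19, 22, 30, 64, 67]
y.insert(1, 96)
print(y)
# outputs [-10, 96, -1, 1, 19, 22, 30, 64, 67]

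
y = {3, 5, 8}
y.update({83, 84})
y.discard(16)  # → {3, 5, 8, 83, 84}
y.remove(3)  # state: {5, 8, 83, 84}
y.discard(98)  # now {5, 8, 83, 84}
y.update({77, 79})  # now {5, 8, 77, 79, 83, 84}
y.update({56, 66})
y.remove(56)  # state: {5, 8, 66, 77, 79, 83, 84}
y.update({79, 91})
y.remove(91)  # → {5, 8, 66, 77, 79, 83, 84}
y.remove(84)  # {5, 8, 66, 77, 79, 83}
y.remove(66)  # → {5, 8, 77, 79, 83}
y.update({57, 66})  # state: {5, 8, 57, 66, 77, 79, 83}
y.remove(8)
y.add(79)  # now {5, 57, 66, 77, 79, 83}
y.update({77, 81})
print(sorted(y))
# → [5, 57, 66, 77, 79, 81, 83]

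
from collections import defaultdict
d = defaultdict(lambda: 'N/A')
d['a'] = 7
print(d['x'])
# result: N/A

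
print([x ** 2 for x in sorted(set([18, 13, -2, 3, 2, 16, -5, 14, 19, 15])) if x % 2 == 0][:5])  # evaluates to [4, 4, 196, 256, 324]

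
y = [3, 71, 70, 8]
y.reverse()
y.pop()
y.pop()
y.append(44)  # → [8, 70, 44]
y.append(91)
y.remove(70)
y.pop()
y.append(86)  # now [8, 44, 86]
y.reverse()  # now [86, 44, 8]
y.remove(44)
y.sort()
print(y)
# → [8, 86]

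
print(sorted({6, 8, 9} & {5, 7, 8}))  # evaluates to [8]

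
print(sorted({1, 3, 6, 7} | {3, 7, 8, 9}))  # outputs [1, 3, 6, 7, 8, 9]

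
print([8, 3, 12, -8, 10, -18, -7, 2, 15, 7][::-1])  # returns [7, 15, 2, -7, -18, 10, -8, 12, 3, 8]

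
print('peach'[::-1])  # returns hcaep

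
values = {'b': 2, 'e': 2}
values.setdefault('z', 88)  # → 88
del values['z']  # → {'b': 2, 'e': 2}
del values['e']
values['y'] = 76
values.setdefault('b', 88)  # 2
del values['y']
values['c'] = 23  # {'b': 2, 'c': 23}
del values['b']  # {'c': 23}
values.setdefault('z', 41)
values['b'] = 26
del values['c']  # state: {'z': 41, 'b': 26}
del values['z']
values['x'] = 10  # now {'b': 26, 'x': 10}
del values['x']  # {'b': 26}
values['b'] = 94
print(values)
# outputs {'b': 94}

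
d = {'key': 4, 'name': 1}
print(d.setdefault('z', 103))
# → 103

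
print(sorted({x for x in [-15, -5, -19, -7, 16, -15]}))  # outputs [-19, -15, -7, -5, 16]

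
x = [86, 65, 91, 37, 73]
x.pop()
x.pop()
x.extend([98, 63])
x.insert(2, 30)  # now [86, 65, 30, 91, 98, 63]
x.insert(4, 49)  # [86, 65, 30, 91, 49, 98, 63]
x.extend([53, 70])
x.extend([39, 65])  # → [86, 65, 30, 91, 49, 98, 63, 53, 70, 39, 65]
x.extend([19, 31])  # [86, 65, 30, 91, 49, 98, 63, 53, 70, 39, 65, 19, 31]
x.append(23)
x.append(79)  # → [86, 65, 30, 91, 49, 98, 63, 53, 70, 39, 65, 19, 31, 23, 79]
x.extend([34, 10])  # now [86, 65, 30, 91, 49, 98, 63, 53, 70, 39, 65, 19, 31, 23, 79, 34, 10]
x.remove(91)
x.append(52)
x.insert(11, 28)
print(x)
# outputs [86, 65, 30, 49, 98, 63, 53, 70, 39, 65, 19, 28, 31, 23, 79, 34, 10, 52]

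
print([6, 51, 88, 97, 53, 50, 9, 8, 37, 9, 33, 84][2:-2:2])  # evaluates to [88, 53, 9, 37]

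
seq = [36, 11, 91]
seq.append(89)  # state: [36, 11, 91, 89]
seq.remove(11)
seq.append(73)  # [36, 91, 89, 73]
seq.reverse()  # [73, 89, 91, 36]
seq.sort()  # [36, 73, 89, 91]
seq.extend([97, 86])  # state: [36, 73, 89, 91, 97, 86]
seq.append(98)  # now [36, 73, 89, 91, 97, 86, 98]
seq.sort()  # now [36, 73, 86, 89, 91, 97, 98]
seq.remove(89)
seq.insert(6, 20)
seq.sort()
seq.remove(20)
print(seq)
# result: [36, 73, 86, 91, 97, 98]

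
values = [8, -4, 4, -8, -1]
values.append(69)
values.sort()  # [-8, -4, -1, 4, 8, 69]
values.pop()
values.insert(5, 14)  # [-8, -4, -1, 4, 8, 14]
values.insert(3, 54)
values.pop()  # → 14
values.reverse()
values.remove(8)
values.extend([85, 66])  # [4, 54, -1, -4, -8, 85, 66]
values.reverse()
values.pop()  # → 4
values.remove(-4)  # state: [66, 85, -8, -1, 54]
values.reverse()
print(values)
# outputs [54, -1, -8, 85, 66]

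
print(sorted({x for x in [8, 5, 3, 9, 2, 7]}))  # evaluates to [2, 3, 5, 7, 8, 9]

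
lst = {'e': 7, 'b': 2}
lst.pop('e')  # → 7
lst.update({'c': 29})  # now {'b': 2, 'c': 29}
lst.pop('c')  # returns 29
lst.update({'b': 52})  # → {'b': 52}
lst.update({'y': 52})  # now {'b': 52, 'y': 52}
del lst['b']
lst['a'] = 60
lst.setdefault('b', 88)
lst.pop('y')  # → 52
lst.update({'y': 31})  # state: {'a': 60, 'b': 88, 'y': 31}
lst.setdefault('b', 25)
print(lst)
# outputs {'a': 60, 'b': 88, 'y': 31}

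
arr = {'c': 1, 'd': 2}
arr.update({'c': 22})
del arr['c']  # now {'d': 2}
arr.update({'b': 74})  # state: {'d': 2, 'b': 74}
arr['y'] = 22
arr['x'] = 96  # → {'d': 2, 'b': 74, 'y': 22, 'x': 96}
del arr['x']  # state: {'d': 2, 'b': 74, 'y': 22}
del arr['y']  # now {'d': 2, 'b': 74}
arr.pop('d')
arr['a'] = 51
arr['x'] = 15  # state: {'b': 74, 'a': 51, 'x': 15}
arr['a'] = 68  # {'b': 74, 'a': 68, 'x': 15}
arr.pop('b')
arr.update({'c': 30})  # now {'a': 68, 'x': 15, 'c': 30}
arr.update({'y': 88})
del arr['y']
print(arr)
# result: {'a': 68, 'x': 15, 'c': 30}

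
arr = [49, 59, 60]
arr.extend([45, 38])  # [49, 59, 60, 45, 38]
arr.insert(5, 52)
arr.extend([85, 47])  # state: [49, 59, 60, 45, 38, 52, 85, 47]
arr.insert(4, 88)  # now [49, 59, 60, 45, 88, 38, 52, 85, 47]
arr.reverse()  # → [47, 85, 52, 38, 88, 45, 60, 59, 49]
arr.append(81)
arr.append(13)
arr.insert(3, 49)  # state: [47, 85, 52, 49, 38, 88, 45, 60, 59, 49, 81, 13]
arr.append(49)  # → [47, 85, 52, 49, 38, 88, 45, 60, 59, 49, 81, 13, 49]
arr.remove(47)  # [85, 52, 49, 38, 88, 45, 60, 59, 49, 81, 13, 49]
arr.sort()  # [13, 38, 45, 49, 49, 49, 52, 59, 60, 81, 85, 88]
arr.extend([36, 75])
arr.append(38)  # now [13, 38, 45, 49, 49, 49, 52, 59, 60, 81, 85, 88, 36, 75, 38]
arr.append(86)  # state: [13, 38, 45, 49, 49, 49, 52, 59, 60, 81, 85, 88, 36, 75, 38, 86]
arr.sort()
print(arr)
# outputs [13, 36, 38, 38, 45, 49, 49, 49, 52, 59, 60, 75, 81, 85, 86, 88]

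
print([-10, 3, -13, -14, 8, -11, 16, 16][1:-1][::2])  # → [3, -14, -11]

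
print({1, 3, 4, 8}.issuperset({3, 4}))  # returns True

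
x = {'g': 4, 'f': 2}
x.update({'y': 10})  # {'g': 4, 'f': 2, 'y': 10}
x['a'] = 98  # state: {'g': 4, 'f': 2, 'y': 10, 'a': 98}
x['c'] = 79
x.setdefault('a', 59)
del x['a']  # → {'g': 4, 'f': 2, 'y': 10, 'c': 79}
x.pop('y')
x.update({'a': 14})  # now {'g': 4, 'f': 2, 'c': 79, 'a': 14}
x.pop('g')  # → 4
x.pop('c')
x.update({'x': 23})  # {'f': 2, 'a': 14, 'x': 23}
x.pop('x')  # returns 23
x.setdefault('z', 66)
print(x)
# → {'f': 2, 'a': 14, 'z': 66}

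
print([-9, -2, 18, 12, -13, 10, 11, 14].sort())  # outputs None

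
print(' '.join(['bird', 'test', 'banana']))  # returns bird test banana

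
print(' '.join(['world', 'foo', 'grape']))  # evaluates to world foo grape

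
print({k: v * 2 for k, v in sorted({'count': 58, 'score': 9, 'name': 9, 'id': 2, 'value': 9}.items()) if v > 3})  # {'count': 116, 'name': 18, 'score': 18, 'value': 18}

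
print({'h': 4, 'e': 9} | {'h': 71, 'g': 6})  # {'h': 71, 'e': 9, 'g': 6}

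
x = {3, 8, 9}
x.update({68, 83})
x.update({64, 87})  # {3, 8, 9, 64, 68, 83, 87}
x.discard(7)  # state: {3, 8, 9, 64, 68, 83, 87}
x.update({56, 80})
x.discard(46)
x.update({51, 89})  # {3, 8, 9, 51, 56, 64, 68, 80, 83, 87, 89}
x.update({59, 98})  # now {3, 8, 9, 51, 56, 59, 64, 68, 80, 83, 87, 89, 98}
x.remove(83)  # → {3, 8, 9, 51, 56, 59, 64, 68, 80, 87, 89, 98}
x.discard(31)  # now {3, 8, 9, 51, 56, 59, 64, 68, 80, 87, 89, 98}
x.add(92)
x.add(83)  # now {3, 8, 9, 51, 56, 59, 64, 68, 80, 83, 87, 89, 92, 98}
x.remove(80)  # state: {3, 8, 9, 51, 56, 59, 64, 68, 83, 87, 89, 92, 98}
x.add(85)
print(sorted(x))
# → [3, 8, 9, 51, 56, 59, 64, 68, 83, 85, 87, 89, 92, 98]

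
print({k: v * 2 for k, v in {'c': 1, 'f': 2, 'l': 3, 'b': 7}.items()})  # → {'c': 2, 'f': 4, 'l': 6, 'b': 14}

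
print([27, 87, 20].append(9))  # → None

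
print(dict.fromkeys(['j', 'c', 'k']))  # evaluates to {'j': None, 'c': None, 'k': None}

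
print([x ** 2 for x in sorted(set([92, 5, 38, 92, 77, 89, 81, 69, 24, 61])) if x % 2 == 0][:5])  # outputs [576, 1444, 8464]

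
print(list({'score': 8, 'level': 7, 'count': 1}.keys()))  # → ['score', 'level', 'count']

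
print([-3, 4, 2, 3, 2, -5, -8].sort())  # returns None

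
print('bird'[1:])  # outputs ird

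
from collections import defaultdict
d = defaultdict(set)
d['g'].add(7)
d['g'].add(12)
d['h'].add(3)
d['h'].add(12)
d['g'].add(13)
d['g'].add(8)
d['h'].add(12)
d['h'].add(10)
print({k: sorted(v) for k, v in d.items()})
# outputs {'g': [7, 8, 12, 13], 'h': [3, 10, 12]}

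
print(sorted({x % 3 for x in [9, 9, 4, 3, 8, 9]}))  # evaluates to [0, 1, 2]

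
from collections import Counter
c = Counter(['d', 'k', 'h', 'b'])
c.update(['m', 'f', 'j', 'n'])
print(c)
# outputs Counter({'d': 1, 'k': 1, 'h': 1, 'b': 1, 'm': 1, 'f': 1, 'j': 1, 'n': 1})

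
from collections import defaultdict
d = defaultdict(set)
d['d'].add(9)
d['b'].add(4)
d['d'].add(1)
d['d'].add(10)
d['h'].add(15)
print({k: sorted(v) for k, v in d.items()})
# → {'d': [1, 9, 10], 'b': [4], 'h': [15]}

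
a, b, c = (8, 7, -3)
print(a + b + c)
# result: 12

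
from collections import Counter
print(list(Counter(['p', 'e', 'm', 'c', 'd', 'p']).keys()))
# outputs ['p', 'e', 'm', 'c', 'd']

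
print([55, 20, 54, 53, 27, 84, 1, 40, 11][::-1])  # [11, 40, 1, 84, 27, 53, 54, 20, 55]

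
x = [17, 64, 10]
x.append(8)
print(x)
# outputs [17, 64, 10, 8]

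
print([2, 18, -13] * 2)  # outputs [2, 18, -13, 2, 18, -13]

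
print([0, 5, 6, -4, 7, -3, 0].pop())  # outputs 0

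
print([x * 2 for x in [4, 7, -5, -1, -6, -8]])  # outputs [8, 14, -10, -2, -12, -16]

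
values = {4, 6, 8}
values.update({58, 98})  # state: {4, 6, 8, 58, 98}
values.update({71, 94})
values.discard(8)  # {4, 6, 58, 71, 94, 98}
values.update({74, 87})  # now {4, 6, 58, 71, 74, 87, 94, 98}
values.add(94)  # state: {4, 6, 58, 71, 74, 87, 94, 98}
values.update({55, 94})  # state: {4, 6, 55, 58, 71, 74, 87, 94, 98}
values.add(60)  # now {4, 6, 55, 58, 60, 71, 74, 87, 94, 98}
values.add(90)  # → {4, 6, 55, 58, 60, 71, 74, 87, 90, 94, 98}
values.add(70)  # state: {4, 6, 55, 58, 60, 70, 71, 74, 87, 90, 94, 98}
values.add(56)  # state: {4, 6, 55, 56, 58, 60, 70, 71, 74, 87, 90, 94, 98}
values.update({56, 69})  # {4, 6, 55, 56, 58, 60, 69, 70, 71, 74, 87, 90, 94, 98}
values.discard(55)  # {4, 6, 56, 58, 60, 69, 70, 71, 74, 87, 90, 94, 98}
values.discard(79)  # {4, 6, 56, 58, 60, 69, 70, 71, 74, 87, 90, 94, 98}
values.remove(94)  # {4, 6, 56, 58, 60, 69, 70, 71, 74, 87, 90, 98}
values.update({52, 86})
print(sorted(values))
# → [4, 6, 52, 56, 58, 60, 69, 70, 71, 74, 86, 87, 90, 98]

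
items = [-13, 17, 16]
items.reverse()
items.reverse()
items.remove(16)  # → [-13, 17]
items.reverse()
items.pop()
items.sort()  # [17]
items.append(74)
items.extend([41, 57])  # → [17, 74, 41, 57]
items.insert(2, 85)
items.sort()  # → [17, 41, 57, 74, 85]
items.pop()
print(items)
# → [17, 41, 57, 74]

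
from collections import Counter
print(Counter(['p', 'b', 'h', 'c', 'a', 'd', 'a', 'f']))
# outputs Counter({'a': 2, 'p': 1, 'b': 1, 'h': 1, 'c': 1, 'd': 1, 'f': 1})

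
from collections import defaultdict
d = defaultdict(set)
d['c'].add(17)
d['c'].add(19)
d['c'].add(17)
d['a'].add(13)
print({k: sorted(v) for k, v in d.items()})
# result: {'c': [17, 19], 'a': [13]}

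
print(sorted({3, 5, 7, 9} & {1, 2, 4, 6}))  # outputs []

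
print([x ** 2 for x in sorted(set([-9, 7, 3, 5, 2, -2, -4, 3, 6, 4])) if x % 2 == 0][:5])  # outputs [16, 4, 4, 16, 36]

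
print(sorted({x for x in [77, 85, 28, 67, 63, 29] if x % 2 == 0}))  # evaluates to [28]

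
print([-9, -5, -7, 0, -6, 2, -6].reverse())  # None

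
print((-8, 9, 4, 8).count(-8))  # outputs 1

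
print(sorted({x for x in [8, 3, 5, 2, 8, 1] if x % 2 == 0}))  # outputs [2, 8]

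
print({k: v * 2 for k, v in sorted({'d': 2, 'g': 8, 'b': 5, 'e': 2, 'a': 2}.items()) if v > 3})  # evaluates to {'b': 10, 'g': 16}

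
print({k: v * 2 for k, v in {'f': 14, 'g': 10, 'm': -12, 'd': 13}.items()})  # {'f': 28, 'g': 20, 'm': -24, 'd': 26}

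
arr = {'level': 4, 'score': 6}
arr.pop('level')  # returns 4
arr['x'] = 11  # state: {'score': 6, 'x': 11}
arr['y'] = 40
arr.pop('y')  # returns 40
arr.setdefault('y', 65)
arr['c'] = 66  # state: {'score': 6, 'x': 11, 'y': 65, 'c': 66}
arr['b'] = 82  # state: {'score': 6, 'x': 11, 'y': 65, 'c': 66, 'b': 82}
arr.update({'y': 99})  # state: {'score': 6, 'x': 11, 'y': 99, 'c': 66, 'b': 82}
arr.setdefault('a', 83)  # 83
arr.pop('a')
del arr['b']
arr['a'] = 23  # {'score': 6, 'x': 11, 'y': 99, 'c': 66, 'a': 23}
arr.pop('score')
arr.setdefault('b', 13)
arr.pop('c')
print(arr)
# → {'x': 11, 'y': 99, 'a': 23, 'b': 13}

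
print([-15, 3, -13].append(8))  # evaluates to None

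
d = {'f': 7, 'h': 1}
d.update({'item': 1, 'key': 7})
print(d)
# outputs {'f': 7, 'h': 1, 'item': 1, 'key': 7}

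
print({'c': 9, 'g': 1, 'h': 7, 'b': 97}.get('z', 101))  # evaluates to 101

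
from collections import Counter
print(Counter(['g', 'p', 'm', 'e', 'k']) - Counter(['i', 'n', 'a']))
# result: Counter({'g': 1, 'p': 1, 'm': 1, 'e': 1, 'k': 1})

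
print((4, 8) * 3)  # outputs (4, 8, 4, 8, 4, 8)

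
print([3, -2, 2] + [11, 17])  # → [3, -2, 2, 11, 17]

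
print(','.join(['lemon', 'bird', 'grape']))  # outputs lemon,bird,grape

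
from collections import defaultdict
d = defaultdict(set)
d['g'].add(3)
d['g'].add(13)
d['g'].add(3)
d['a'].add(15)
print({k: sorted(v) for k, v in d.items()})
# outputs {'g': [3, 13], 'a': [15]}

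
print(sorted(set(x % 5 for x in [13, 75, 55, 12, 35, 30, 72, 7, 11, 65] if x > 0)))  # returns [0, 1, 2, 3]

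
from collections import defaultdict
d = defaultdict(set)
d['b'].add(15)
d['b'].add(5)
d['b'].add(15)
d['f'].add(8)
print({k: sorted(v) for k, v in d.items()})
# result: {'b': [5, 15], 'f': [8]}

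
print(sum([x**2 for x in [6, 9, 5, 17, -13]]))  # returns 600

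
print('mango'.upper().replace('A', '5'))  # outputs M5NGO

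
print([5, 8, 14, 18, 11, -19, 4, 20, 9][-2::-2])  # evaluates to [20, -19, 18, 8]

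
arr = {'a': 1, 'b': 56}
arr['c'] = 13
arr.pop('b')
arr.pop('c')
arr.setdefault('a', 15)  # 1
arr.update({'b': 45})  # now {'a': 1, 'b': 45}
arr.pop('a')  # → 1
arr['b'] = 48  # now {'b': 48}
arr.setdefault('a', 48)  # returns 48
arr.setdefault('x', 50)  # 50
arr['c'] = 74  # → {'b': 48, 'a': 48, 'x': 50, 'c': 74}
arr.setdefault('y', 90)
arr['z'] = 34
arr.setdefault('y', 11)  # 90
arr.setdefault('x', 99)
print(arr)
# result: {'b': 48, 'a': 48, 'x': 50, 'c': 74, 'y': 90, 'z': 34}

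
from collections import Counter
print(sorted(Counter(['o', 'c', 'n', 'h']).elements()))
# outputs ['c', 'h', 'n', 'o']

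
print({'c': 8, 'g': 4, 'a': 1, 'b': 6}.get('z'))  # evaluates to None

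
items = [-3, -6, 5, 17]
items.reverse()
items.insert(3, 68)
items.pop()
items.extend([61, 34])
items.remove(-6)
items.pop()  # 34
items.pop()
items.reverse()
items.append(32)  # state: [68, 5, 17, 32]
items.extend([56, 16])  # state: [68, 5, 17, 32, 56, 16]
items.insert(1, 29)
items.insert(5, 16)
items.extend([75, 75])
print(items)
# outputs [68, 29, 5, 17, 32, 16, 56, 16, 75, 75]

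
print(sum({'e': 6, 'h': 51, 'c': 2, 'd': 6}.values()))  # 65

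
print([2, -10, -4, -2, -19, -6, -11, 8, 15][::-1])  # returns [15, 8, -11, -6, -19, -2, -4, -10, 2]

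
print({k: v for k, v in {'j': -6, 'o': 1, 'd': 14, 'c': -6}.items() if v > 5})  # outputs {'d': 14}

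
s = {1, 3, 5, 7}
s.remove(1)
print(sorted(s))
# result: [3, 5, 7]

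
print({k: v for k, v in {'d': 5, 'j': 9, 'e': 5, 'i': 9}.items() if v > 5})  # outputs {'j': 9, 'i': 9}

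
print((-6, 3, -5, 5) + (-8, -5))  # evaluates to (-6, 3, -5, 5, -8, -5)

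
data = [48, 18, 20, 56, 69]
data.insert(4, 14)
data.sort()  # [14, 18, 20, 48, 56, 69]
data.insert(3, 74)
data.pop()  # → 69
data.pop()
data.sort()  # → [14, 18, 20, 48, 74]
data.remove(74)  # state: [14, 18, 20, 48]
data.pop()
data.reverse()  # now [20, 18, 14]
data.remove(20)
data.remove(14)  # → [18]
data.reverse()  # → [18]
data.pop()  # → 18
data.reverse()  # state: []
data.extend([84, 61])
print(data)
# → [84, 61]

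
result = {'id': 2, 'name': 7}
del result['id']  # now {'name': 7}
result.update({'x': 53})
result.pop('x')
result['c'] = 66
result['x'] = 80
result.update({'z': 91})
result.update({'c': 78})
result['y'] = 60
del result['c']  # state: {'name': 7, 'x': 80, 'z': 91, 'y': 60}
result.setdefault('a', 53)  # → 53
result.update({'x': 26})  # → {'name': 7, 'x': 26, 'z': 91, 'y': 60, 'a': 53}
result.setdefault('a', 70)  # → 53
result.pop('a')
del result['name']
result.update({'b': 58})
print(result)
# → {'x': 26, 'z': 91, 'y': 60, 'b': 58}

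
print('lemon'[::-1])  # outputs nomel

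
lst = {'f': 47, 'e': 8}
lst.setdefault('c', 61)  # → 61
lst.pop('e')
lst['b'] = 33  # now {'f': 47, 'c': 61, 'b': 33}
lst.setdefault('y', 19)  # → 19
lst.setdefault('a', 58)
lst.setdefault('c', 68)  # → 61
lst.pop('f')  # 47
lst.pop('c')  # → 61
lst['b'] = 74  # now {'b': 74, 'y': 19, 'a': 58}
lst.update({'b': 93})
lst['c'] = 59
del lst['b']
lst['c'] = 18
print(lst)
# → {'y': 19, 'a': 58, 'c': 18}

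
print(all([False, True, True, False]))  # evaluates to False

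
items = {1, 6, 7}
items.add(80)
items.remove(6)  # {1, 7, 80}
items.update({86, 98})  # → {1, 7, 80, 86, 98}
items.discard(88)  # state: {1, 7, 80, 86, 98}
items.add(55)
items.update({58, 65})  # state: {1, 7, 55, 58, 65, 80, 86, 98}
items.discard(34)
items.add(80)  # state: {1, 7, 55, 58, 65, 80, 86, 98}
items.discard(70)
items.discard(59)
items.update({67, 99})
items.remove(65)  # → {1, 7, 55, 58, 67, 80, 86, 98, 99}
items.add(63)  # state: {1, 7, 55, 58, 63, 67, 80, 86, 98, 99}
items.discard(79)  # {1, 7, 55, 58, 63, 67, 80, 86, 98, 99}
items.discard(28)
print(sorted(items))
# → [1, 7, 55, 58, 63, 67, 80, 86, 98, 99]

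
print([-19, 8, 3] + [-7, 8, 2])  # [-19, 8, 3, -7, 8, 2]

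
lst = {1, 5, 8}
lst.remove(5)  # {1, 8}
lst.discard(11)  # {1, 8}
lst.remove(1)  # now {8}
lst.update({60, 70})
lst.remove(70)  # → {8, 60}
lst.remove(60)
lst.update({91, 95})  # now {8, 91, 95}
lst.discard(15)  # {8, 91, 95}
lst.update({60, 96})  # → {8, 60, 91, 95, 96}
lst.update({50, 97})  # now {8, 50, 60, 91, 95, 96, 97}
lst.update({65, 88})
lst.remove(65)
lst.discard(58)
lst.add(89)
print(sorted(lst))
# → [8, 50, 60, 88, 89, 91, 95, 96, 97]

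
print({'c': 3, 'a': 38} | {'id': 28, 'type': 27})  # {'c': 3, 'a': 38, 'id': 28, 'type': 27}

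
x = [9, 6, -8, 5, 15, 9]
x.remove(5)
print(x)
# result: [9, 6, -8, 15, 9]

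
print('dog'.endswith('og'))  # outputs True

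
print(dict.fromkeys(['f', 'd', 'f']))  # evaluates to {'f': None, 'd': None}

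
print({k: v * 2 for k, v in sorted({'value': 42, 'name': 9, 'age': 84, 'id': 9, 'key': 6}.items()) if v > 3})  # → {'age': 168, 'id': 18, 'key': 12, 'name': 18, 'value': 84}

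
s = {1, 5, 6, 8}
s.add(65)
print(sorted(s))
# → [1, 5, 6, 8, 65]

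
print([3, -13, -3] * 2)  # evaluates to [3, -13, -3, 3, -13, -3]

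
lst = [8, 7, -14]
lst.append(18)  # [8, 7, -14, 18]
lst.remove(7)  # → [8, -14, 18]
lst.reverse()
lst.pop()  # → 8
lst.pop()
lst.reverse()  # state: [18]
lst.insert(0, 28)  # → [28, 18]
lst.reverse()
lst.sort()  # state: [18, 28]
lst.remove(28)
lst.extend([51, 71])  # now [18, 51, 71]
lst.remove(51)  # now [18, 71]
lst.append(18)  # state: [18, 71, 18]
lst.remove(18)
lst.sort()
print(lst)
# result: [18, 71]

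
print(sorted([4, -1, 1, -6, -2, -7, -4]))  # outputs [-7, -6, -4, -2, -1, 1, 4]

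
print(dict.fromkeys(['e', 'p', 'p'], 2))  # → {'e': 2, 'p': 2}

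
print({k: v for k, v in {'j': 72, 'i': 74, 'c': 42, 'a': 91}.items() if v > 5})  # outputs {'j': 72, 'i': 74, 'c': 42, 'a': 91}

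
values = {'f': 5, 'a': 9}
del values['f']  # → {'a': 9}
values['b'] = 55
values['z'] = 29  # {'a': 9, 'b': 55, 'z': 29}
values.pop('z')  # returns 29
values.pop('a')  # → 9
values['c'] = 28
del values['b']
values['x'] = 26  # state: {'c': 28, 'x': 26}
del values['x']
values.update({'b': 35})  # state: {'c': 28, 'b': 35}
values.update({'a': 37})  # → {'c': 28, 'b': 35, 'a': 37}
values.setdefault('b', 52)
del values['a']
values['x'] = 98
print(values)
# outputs {'c': 28, 'b': 35, 'x': 98}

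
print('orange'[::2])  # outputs oag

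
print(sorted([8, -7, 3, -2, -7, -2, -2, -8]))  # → [-8, -7, -7, -2, -2, -2, 3, 8]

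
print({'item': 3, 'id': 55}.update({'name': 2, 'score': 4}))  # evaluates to None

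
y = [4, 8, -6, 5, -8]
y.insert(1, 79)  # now [4, 79, 8, -6, 5, -8]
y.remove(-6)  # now [4, 79, 8, 5, -8]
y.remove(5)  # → [4, 79, 8, -8]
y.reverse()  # [-8, 8, 79, 4]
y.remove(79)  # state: [-8, 8, 4]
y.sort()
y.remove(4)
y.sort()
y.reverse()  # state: [8, -8]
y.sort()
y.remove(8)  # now [-8]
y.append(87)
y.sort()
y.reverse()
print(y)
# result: [87, -8]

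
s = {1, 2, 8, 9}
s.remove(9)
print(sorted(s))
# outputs [1, 2, 8]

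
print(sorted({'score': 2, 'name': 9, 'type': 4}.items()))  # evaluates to [('name', 9), ('score', 2), ('type', 4)]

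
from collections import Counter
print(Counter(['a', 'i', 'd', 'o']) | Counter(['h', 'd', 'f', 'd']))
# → Counter({'d': 2, 'a': 1, 'i': 1, 'o': 1, 'h': 1, 'f': 1})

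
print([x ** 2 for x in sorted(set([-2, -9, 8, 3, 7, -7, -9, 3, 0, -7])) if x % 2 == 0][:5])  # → [4, 0, 64]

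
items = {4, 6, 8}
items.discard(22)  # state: {4, 6, 8}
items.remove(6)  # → {4, 8}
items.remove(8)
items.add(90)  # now {4, 90}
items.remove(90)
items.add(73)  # {4, 73}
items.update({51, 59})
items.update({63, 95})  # {4, 51, 59, 63, 73, 95}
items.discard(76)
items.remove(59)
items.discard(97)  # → {4, 51, 63, 73, 95}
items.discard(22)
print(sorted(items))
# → [4, 51, 63, 73, 95]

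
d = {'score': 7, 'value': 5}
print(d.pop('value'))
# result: 5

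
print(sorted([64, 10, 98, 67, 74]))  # [10, 64, 67, 74, 98]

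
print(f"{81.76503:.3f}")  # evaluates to 81.765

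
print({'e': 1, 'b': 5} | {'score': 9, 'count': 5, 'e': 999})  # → {'e': 999, 'b': 5, 'score': 9, 'count': 5}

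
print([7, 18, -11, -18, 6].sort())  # None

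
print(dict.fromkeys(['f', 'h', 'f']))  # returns {'f': None, 'h': None}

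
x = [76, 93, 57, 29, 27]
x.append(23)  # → [76, 93, 57, 29, 27, 23]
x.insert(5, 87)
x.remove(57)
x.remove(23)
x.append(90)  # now [76, 93, 29, 27, 87, 90]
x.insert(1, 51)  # [76, 51, 93, 29, 27, 87, 90]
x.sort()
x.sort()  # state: [27, 29, 51, 76, 87, 90, 93]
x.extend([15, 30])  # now [27, 29, 51, 76, 87, 90, 93, 15, 30]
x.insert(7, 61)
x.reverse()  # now [30, 15, 61, 93, 90, 87, 76, 51, 29, 27]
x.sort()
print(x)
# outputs [15, 27, 29, 30, 51, 61, 76, 87, 90, 93]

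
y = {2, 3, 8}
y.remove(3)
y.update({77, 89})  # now {2, 8, 77, 89}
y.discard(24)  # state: {2, 8, 77, 89}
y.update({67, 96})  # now {2, 8, 67, 77, 89, 96}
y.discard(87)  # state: {2, 8, 67, 77, 89, 96}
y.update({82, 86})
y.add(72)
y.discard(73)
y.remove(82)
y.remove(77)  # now {2, 8, 67, 72, 86, 89, 96}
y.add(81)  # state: {2, 8, 67, 72, 81, 86, 89, 96}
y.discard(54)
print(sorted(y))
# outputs [2, 8, 67, 72, 81, 86, 89, 96]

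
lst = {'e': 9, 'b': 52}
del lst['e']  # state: {'b': 52}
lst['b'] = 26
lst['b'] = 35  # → {'b': 35}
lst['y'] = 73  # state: {'b': 35, 'y': 73}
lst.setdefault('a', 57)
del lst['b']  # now {'y': 73, 'a': 57}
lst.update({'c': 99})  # {'y': 73, 'a': 57, 'c': 99}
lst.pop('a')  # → 57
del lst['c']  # {'y': 73}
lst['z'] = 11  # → {'y': 73, 'z': 11}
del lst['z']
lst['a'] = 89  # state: {'y': 73, 'a': 89}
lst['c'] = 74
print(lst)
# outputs {'y': 73, 'a': 89, 'c': 74}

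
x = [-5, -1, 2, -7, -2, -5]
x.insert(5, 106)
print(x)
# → [-5, -1, 2, -7, -2, 106, -5]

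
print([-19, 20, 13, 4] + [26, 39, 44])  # [-19, 20, 13, 4, 26, 39, 44]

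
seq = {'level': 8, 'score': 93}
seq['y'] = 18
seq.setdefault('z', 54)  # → 54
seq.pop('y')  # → 18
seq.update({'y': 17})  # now {'level': 8, 'score': 93, 'z': 54, 'y': 17}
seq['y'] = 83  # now {'level': 8, 'score': 93, 'z': 54, 'y': 83}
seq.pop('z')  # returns 54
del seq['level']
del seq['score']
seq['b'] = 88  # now {'y': 83, 'b': 88}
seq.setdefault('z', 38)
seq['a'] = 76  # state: {'y': 83, 'b': 88, 'z': 38, 'a': 76}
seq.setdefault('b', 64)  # 88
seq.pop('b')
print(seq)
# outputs {'y': 83, 'z': 38, 'a': 76}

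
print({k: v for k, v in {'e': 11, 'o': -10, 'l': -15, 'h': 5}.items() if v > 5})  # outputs {'e': 11}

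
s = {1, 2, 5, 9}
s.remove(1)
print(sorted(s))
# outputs [2, 5, 9]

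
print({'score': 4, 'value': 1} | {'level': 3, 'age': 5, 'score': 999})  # {'score': 999, 'value': 1, 'level': 3, 'age': 5}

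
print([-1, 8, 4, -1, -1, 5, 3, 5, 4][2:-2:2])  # [4, -1, 3]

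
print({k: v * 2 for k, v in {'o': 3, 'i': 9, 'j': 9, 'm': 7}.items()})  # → {'o': 6, 'i': 18, 'j': 18, 'm': 14}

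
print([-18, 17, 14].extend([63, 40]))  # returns None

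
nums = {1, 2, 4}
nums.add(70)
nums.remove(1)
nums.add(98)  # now {2, 4, 70, 98}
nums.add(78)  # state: {2, 4, 70, 78, 98}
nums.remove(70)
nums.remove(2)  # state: {4, 78, 98}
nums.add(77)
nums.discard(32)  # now {4, 77, 78, 98}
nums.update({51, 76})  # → {4, 51, 76, 77, 78, 98}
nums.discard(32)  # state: {4, 51, 76, 77, 78, 98}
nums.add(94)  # {4, 51, 76, 77, 78, 94, 98}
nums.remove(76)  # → {4, 51, 77, 78, 94, 98}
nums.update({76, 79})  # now {4, 51, 76, 77, 78, 79, 94, 98}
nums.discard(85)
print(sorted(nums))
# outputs [4, 51, 76, 77, 78, 79, 94, 98]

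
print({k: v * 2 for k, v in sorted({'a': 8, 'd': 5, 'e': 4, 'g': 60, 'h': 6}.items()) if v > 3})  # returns {'a': 16, 'd': 10, 'e': 8, 'g': 120, 'h': 12}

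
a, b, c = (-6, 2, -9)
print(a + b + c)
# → -13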